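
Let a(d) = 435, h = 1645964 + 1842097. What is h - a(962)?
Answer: 3487626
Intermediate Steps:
h = 3488061
h - a(962) = 3488061 - 1*435 = 3488061 - 435 = 3487626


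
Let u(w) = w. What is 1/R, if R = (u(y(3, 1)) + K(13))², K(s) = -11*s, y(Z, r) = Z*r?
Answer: 1/19600 ≈ 5.1020e-5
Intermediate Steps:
R = 19600 (R = (3*1 - 11*13)² = (3 - 143)² = (-140)² = 19600)
1/R = 1/19600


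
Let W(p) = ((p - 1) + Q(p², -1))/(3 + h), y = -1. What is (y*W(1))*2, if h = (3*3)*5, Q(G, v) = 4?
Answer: -⅙ ≈ -0.16667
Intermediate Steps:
h = 45 (h = 9*5 = 45)
W(p) = 1/16 + p/48 (W(p) = ((p - 1) + 4)/(3 + 45) = ((-1 + p) + 4)/48 = (3 + p)*(1/48) = 1/16 + p/48)
(y*W(1))*2 = -(1/16 + (1/48)*1)*2 = -(1/16 + 1/48)*2 = -1*1/12*2 = -1/12*2 = -⅙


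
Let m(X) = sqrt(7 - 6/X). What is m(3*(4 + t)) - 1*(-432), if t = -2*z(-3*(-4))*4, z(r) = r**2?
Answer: 432 + sqrt(2306906)/574 ≈ 434.65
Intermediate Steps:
t = -1152 (t = -2*(-3*(-4))**2*4 = -2*12**2*4 = -2*144*4 = -288*4 = -1152)
m(3*(4 + t)) - 1*(-432) = sqrt(7 - 6*1/(3*(4 - 1152))) - 1*(-432) = sqrt(7 - 6/(3*(-1148))) + 432 = sqrt(7 - 6/(-3444)) + 432 = sqrt(7 - 6*(-1/3444)) + 432 = sqrt(7 + 1/574) + 432 = sqrt(4019/574) + 432 = sqrt(2306906)/574 + 432 = 432 + sqrt(2306906)/574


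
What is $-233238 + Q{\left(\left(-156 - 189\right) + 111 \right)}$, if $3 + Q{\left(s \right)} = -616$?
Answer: $-233857$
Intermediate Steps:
$Q{\left(s \right)} = -619$ ($Q{\left(s \right)} = -3 - 616 = -619$)
$-233238 + Q{\left(\left(-156 - 189\right) + 111 \right)} = -233238 - 619 = -233857$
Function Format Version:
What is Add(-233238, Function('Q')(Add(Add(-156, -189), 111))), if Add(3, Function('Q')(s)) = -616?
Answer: -233857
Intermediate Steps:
Function('Q')(s) = -619 (Function('Q')(s) = Add(-3, -616) = -619)
Add(-233238, Function('Q')(Add(Add(-156, -189), 111))) = Add(-233238, -619) = -233857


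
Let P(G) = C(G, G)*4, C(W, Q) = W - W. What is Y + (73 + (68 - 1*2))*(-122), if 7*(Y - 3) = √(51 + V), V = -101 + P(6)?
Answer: -16955 + 5*I*√2/7 ≈ -16955.0 + 1.0102*I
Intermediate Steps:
C(W, Q) = 0
P(G) = 0 (P(G) = 0*4 = 0)
V = -101 (V = -101 + 0 = -101)
Y = 3 + 5*I*√2/7 (Y = 3 + √(51 - 101)/7 = 3 + √(-50)/7 = 3 + (5*I*√2)/7 = 3 + 5*I*√2/7 ≈ 3.0 + 1.0102*I)
Y + (73 + (68 - 1*2))*(-122) = (3 + 5*I*√2/7) + (73 + (68 - 1*2))*(-122) = (3 + 5*I*√2/7) + (73 + (68 - 2))*(-122) = (3 + 5*I*√2/7) + (73 + 66)*(-122) = (3 + 5*I*√2/7) + 139*(-122) = (3 + 5*I*√2/7) - 16958 = -16955 + 5*I*√2/7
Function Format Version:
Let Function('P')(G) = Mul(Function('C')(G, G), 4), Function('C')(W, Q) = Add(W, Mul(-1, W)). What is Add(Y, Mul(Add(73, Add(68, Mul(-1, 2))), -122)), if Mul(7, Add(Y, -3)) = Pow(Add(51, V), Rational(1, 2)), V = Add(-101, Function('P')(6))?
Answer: Add(-16955, Mul(Rational(5, 7), I, Pow(2, Rational(1, 2)))) ≈ Add(-16955., Mul(1.0102, I))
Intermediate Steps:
Function('C')(W, Q) = 0
Function('P')(G) = 0 (Function('P')(G) = Mul(0, 4) = 0)
V = -101 (V = Add(-101, 0) = -101)
Y = Add(3, Mul(Rational(5, 7), I, Pow(2, Rational(1, 2)))) (Y = Add(3, Mul(Rational(1, 7), Pow(Add(51, -101), Rational(1, 2)))) = Add(3, Mul(Rational(1, 7), Pow(-50, Rational(1, 2)))) = Add(3, Mul(Rational(1, 7), Mul(5, I, Pow(2, Rational(1, 2))))) = Add(3, Mul(Rational(5, 7), I, Pow(2, Rational(1, 2)))) ≈ Add(3.0000, Mul(1.0102, I)))
Add(Y, Mul(Add(73, Add(68, Mul(-1, 2))), -122)) = Add(Add(3, Mul(Rational(5, 7), I, Pow(2, Rational(1, 2)))), Mul(Add(73, Add(68, Mul(-1, 2))), -122)) = Add(Add(3, Mul(Rational(5, 7), I, Pow(2, Rational(1, 2)))), Mul(Add(73, Add(68, -2)), -122)) = Add(Add(3, Mul(Rational(5, 7), I, Pow(2, Rational(1, 2)))), Mul(Add(73, 66), -122)) = Add(Add(3, Mul(Rational(5, 7), I, Pow(2, Rational(1, 2)))), Mul(139, -122)) = Add(Add(3, Mul(Rational(5, 7), I, Pow(2, Rational(1, 2)))), -16958) = Add(-16955, Mul(Rational(5, 7), I, Pow(2, Rational(1, 2))))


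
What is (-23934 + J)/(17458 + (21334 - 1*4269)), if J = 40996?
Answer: 898/1817 ≈ 0.49422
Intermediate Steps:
(-23934 + J)/(17458 + (21334 - 1*4269)) = (-23934 + 40996)/(17458 + (21334 - 1*4269)) = 17062/(17458 + (21334 - 4269)) = 17062/(17458 + 17065) = 17062/34523 = 17062*(1/34523) = 898/1817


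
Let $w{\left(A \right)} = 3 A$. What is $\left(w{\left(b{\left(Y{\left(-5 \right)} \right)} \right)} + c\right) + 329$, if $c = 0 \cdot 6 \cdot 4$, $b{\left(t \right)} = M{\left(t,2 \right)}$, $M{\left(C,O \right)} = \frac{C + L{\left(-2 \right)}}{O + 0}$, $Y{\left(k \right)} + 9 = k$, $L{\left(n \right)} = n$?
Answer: $305$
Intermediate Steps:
$Y{\left(k \right)} = -9 + k$
$M{\left(C,O \right)} = \frac{-2 + C}{O}$ ($M{\left(C,O \right)} = \frac{C - 2}{O + 0} = \frac{-2 + C}{O}$)
$b{\left(t \right)} = -1 + \frac{t}{2}$ ($b{\left(t \right)} = \frac{-2 + t}{2} = -1 + \frac{t}{2}$)
$c = 0$ ($c = 0 \cdot 4 = 0$)
$\left(w{\left(b{\left(Y{\left(-5 \right)} \right)} \right)} + c\right) + 329 = \left(3 \left(-1 + \frac{-9 - 5}{2}\right) + 0\right) + 329 = \left(3 \left(-1 + \frac{1}{2} \left(-14\right)\right) + 0\right) + 329 = \left(3 \left(-1 - 7\right) + 0\right) + 329 = \left(3 \left(-8\right) + 0\right) + 329 = \left(-24 + 0\right) + 329 = -24 + 329 = 305$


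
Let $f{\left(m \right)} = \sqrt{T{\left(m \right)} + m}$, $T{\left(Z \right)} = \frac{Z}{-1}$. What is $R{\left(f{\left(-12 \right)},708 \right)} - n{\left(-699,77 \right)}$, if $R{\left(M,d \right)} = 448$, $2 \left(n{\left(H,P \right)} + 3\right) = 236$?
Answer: $333$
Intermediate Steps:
$T{\left(Z \right)} = - Z$ ($T{\left(Z \right)} = Z \left(-1\right) = - Z$)
$n{\left(H,P \right)} = 115$ ($n{\left(H,P \right)} = -3 + \frac{1}{2} \cdot 236 = -3 + 118 = 115$)
$f{\left(m \right)} = 0$ ($f{\left(m \right)} = \sqrt{- m + m} = \sqrt{0} = 0$)
$R{\left(f{\left(-12 \right)},708 \right)} - n{\left(-699,77 \right)} = 448 - 115 = 333$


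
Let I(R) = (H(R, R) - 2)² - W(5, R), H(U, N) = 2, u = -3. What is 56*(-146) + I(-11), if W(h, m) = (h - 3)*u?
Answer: -8170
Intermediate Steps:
W(h, m) = 9 - 3*h (W(h, m) = (h - 3)*(-3) = (-3 + h)*(-3) = 9 - 3*h)
I(R) = 6 (I(R) = (2 - 2)² - (9 - 3*5) = 0² - (9 - 15) = 0 - 1*(-6) = 0 + 6 = 6)
56*(-146) + I(-11) = 56*(-146) + 6 = -8176 + 6 = -8170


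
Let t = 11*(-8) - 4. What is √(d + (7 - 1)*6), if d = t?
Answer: 2*I*√14 ≈ 7.4833*I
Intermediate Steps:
t = -92 (t = -88 - 4 = -92)
d = -92
√(d + (7 - 1)*6) = √(-92 + (7 - 1)*6) = √(-92 + 6*6) = √(-92 + 36) = √(-56) = 2*I*√14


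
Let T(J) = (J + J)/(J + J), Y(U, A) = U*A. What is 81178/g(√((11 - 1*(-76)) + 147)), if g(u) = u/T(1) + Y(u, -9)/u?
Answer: 81178/17 + 81178*√26/51 ≈ 12891.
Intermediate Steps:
Y(U, A) = A*U
T(J) = 1 (T(J) = (2*J)/((2*J)) = (2*J)*(1/(2*J)) = 1)
g(u) = -9 + u (g(u) = u/1 + (-9*u)/u = u*1 - 9 = u - 9 = -9 + u)
81178/g(√((11 - 1*(-76)) + 147)) = 81178/(-9 + √((11 - 1*(-76)) + 147)) = 81178/(-9 + √((11 + 76) + 147)) = 81178/(-9 + √(87 + 147)) = 81178/(-9 + √234) = 81178/(-9 + 3*√26)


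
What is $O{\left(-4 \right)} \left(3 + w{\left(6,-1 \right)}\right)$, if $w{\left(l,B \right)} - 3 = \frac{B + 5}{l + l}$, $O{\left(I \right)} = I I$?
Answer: $\frac{304}{3} \approx 101.33$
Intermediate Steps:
$O{\left(I \right)} = I^{2}$
$w{\left(l,B \right)} = 3 + \frac{5 + B}{2 l}$ ($w{\left(l,B \right)} = 3 + \frac{B + 5}{l + l} = 3 + \frac{5 + B}{2 l}$)
$O{\left(-4 \right)} \left(3 + w{\left(6,-1 \right)}\right) = \left(-4\right)^{2} \left(3 + \frac{5 - 1 + 6 \cdot 6}{2 \cdot 6}\right) = 16 \left(3 + \frac{1}{2} \cdot \frac{1}{6} \left(5 - 1 + 36\right)\right) = 16 \left(3 + \frac{1}{2} \cdot \frac{1}{6} \cdot 40\right) = 16 \left(3 + \frac{10}{3}\right) = 16 \cdot \frac{19}{3} = \frac{304}{3}$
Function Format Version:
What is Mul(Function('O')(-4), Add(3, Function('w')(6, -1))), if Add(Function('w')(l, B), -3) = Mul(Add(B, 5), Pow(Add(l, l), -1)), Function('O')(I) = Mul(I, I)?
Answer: Rational(304, 3) ≈ 101.33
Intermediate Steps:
Function('O')(I) = Pow(I, 2)
Function('w')(l, B) = Add(3, Mul(Rational(1, 2), Pow(l, -1), Add(5, B))) (Function('w')(l, B) = Add(3, Mul(Add(B, 5), Pow(Add(l, l), -1))) = Add(3, Mul(Add(5, B), Pow(Mul(2, l), -1))) = Add(3, Mul(Add(5, B), Mul(Rational(1, 2), Pow(l, -1)))) = Add(3, Mul(Rational(1, 2), Pow(l, -1), Add(5, B))))
Mul(Function('O')(-4), Add(3, Function('w')(6, -1))) = Mul(Pow(-4, 2), Add(3, Mul(Rational(1, 2), Pow(6, -1), Add(5, -1, Mul(6, 6))))) = Mul(16, Add(3, Mul(Rational(1, 2), Rational(1, 6), Add(5, -1, 36)))) = Mul(16, Add(3, Mul(Rational(1, 2), Rational(1, 6), 40))) = Mul(16, Add(3, Rational(10, 3))) = Mul(16, Rational(19, 3)) = Rational(304, 3)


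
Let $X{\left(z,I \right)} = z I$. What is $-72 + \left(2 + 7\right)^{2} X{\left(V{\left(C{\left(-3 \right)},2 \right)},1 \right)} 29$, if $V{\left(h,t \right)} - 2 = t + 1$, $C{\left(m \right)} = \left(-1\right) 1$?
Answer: $11673$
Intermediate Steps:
$C{\left(m \right)} = -1$
$V{\left(h,t \right)} = 3 + t$ ($V{\left(h,t \right)} = 2 + \left(t + 1\right) = 2 + \left(1 + t\right) = 3 + t$)
$X{\left(z,I \right)} = I z$
$-72 + \left(2 + 7\right)^{2} X{\left(V{\left(C{\left(-3 \right)},2 \right)},1 \right)} 29 = -72 + \left(2 + 7\right)^{2} \cdot 1 \left(3 + 2\right) 29 = -72 + 9^{2} \cdot 1 \cdot 5 \cdot 29 = -72 + 81 \cdot 5 \cdot 29 = -72 + 81 \cdot 145 = -72 + 11745 = 11673$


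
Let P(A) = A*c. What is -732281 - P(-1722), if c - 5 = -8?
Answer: -737447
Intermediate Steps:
c = -3 (c = 5 - 8 = -3)
P(A) = -3*A (P(A) = A*(-3) = -3*A)
-732281 - P(-1722) = -732281 - (-3)*(-1722) = -732281 - 1*5166 = -732281 - 5166 = -737447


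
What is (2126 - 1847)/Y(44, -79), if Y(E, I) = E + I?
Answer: -279/35 ≈ -7.9714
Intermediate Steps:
(2126 - 1847)/Y(44, -79) = (2126 - 1847)/(44 - 79) = 279/(-35) = 279*(-1/35) = -279/35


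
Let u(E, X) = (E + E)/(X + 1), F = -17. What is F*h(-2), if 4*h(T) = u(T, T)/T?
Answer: 17/2 ≈ 8.5000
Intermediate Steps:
u(E, X) = 2*E/(1 + X) (u(E, X) = (2*E)/(1 + X) = 2*E/(1 + X))
h(T) = 1/(2*(1 + T)) (h(T) = ((2*T/(1 + T))/T)/4 = (2/(1 + T))/4 = 1/(2*(1 + T)))
F*h(-2) = -17/(2*(1 - 2)) = -17/(2*(-1)) = -17*(-1)/2 = -17*(-½) = 17/2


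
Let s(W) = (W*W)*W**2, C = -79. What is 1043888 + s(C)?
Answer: 39993969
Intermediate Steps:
s(W) = W**4 (s(W) = W**2*W**2 = W**4)
1043888 + s(C) = 1043888 + (-79)**4 = 1043888 + 38950081 = 39993969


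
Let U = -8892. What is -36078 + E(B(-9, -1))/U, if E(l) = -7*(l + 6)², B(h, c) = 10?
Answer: -80200946/2223 ≈ -36078.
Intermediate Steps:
E(l) = -7*(6 + l)²
-36078 + E(B(-9, -1))/U = -36078 - 7*(6 + 10)²/(-8892) = -36078 - 7*16²*(-1/8892) = -36078 - 7*256*(-1/8892) = -36078 - 1792*(-1/8892) = -36078 + 448/2223 = -80200946/2223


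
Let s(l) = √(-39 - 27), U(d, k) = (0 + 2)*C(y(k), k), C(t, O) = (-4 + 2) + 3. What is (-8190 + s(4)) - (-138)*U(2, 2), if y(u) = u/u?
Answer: -7914 + I*√66 ≈ -7914.0 + 8.124*I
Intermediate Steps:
y(u) = 1
C(t, O) = 1 (C(t, O) = -2 + 3 = 1)
U(d, k) = 2 (U(d, k) = (0 + 2)*1 = 2*1 = 2)
s(l) = I*√66 (s(l) = √(-66) = I*√66)
(-8190 + s(4)) - (-138)*U(2, 2) = (-8190 + I*√66) - (-138)*2 = (-8190 + I*√66) - 1*(-276) = (-8190 + I*√66) + 276 = -7914 + I*√66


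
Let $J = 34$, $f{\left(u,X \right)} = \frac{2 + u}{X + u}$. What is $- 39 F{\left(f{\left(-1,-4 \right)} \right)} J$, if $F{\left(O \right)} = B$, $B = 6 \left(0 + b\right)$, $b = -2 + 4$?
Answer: $-15912$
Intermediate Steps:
$b = 2$
$f{\left(u,X \right)} = \frac{2 + u}{X + u}$
$B = 12$ ($B = 6 \left(0 + 2\right) = 6 \cdot 2 = 12$)
$F{\left(O \right)} = 12$
$- 39 F{\left(f{\left(-1,-4 \right)} \right)} J = \left(-39\right) 12 \cdot 34 = \left(-468\right) 34 = -15912$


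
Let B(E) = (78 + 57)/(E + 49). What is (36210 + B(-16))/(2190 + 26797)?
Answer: 398355/318857 ≈ 1.2493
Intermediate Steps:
B(E) = 135/(49 + E)
(36210 + B(-16))/(2190 + 26797) = (36210 + 135/(49 - 16))/(2190 + 26797) = (36210 + 135/33)/28987 = (36210 + 135*(1/33))*(1/28987) = (36210 + 45/11)*(1/28987) = (398355/11)*(1/28987) = 398355/318857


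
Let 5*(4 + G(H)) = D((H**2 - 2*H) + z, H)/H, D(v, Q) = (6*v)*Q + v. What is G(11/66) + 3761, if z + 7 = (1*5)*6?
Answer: 57172/15 ≈ 3811.5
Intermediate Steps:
z = 23 (z = -7 + (1*5)*6 = -7 + 5*6 = -7 + 30 = 23)
D(v, Q) = v + 6*Q*v (D(v, Q) = 6*Q*v + v = v + 6*Q*v)
G(H) = -4 + (1 + 6*H)*(23 + H**2 - 2*H)/(5*H) (G(H) = -4 + ((((H**2 - 2*H) + 23)*(1 + 6*H))/H)/5 = -4 + (((23 + H**2 - 2*H)*(1 + 6*H))/H)/5 = -4 + (((1 + 6*H)*(23 + H**2 - 2*H))/H)/5 = -4 + ((1 + 6*H)*(23 + H**2 - 2*H)/H)/5 = -4 + (1 + 6*H)*(23 + H**2 - 2*H)/(5*H))
G(11/66) + 3761 = (23 - 11*(11/66)**2 + 6*(11/66)**3 + 116*(11/66))/(5*((11/66))) + 3761 = (23 - 11*(11*(1/66))**2 + 6*(11*(1/66))**3 + 116*(11*(1/66)))/(5*((11*(1/66)))) + 3761 = (23 - 11*(1/6)**2 + 6*(1/6)**3 + 116*(1/6))/(5*(1/6)) + 3761 = (1/5)*6*(23 - 11*1/36 + 6*(1/216) + 58/3) + 3761 = (1/5)*6*(23 - 11/36 + 1/36 + 58/3) + 3761 = (1/5)*6*(757/18) + 3761 = 757/15 + 3761 = 57172/15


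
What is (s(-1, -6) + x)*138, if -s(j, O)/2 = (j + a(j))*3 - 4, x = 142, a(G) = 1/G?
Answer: 22356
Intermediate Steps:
a(G) = 1/G
s(j, O) = 8 - 6*j - 6/j (s(j, O) = -2*((j + 1/j)*3 - 4) = -2*((3*j + 3/j) - 4) = -2*(-4 + 3*j + 3/j) = 8 - 6*j - 6/j)
(s(-1, -6) + x)*138 = ((8 - 6*(-1) - 6/(-1)) + 142)*138 = ((8 + 6 - 6*(-1)) + 142)*138 = ((8 + 6 + 6) + 142)*138 = (20 + 142)*138 = 162*138 = 22356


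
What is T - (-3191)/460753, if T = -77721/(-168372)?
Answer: 12115819655/25859301372 ≈ 0.46853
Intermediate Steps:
T = 25907/56124 (T = -77721*(-1/168372) = 25907/56124 ≈ 0.46160)
T - (-3191)/460753 = 25907/56124 - (-3191)/460753 = 25907/56124 - 1*(-3191/460753) = 25907/56124 + 3191/460753 = 12115819655/25859301372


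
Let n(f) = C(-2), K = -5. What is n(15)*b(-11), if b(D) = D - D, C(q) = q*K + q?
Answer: 0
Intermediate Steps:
C(q) = -4*q (C(q) = q*(-5) + q = -5*q + q = -4*q)
n(f) = 8 (n(f) = -4*(-2) = 8)
b(D) = 0
n(15)*b(-11) = 8*0 = 0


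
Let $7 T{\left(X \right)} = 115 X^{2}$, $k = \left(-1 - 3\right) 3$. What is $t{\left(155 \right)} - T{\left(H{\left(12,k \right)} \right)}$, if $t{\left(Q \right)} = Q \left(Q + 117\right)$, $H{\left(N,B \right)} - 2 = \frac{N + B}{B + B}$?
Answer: $\frac{294660}{7} \approx 42094.0$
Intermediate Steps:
$k = -12$ ($k = \left(-4\right) 3 = -12$)
$H{\left(N,B \right)} = 2 + \frac{B + N}{2 B}$ ($H{\left(N,B \right)} = 2 + \frac{N + B}{B + B} = 2 + \frac{B + N}{2 B}$)
$t{\left(Q \right)} = Q \left(117 + Q\right)$
$T{\left(X \right)} = \frac{115 X^{2}}{7}$
$t{\left(155 \right)} - T{\left(H{\left(12,k \right)} \right)} = 155 \left(117 + 155\right) - \frac{115 \left(\frac{12 + 5 \left(-12\right)}{2 \left(-12\right)}\right)^{2}}{7} = 155 \cdot 272 - \frac{115 \left(\frac{1}{2} \left(- \frac{1}{12}\right) \left(12 - 60\right)\right)^{2}}{7} = 42160 - \frac{115 \left(\frac{1}{2} \left(- \frac{1}{12}\right) \left(-48\right)\right)^{2}}{7} = 42160 - \frac{115 \cdot 2^{2}}{7} = 42160 - \frac{115}{7} \cdot 4 = 42160 - \frac{460}{7} = \frac{294660}{7}$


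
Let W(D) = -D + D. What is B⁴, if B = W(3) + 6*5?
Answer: 810000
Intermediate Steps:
W(D) = 0
B = 30 (B = 0 + 6*5 = 0 + 30 = 30)
B⁴ = 30⁴ = 810000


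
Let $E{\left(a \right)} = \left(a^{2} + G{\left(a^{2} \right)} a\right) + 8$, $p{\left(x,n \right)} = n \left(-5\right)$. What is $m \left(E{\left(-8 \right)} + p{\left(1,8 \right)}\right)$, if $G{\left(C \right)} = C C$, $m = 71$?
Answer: $-2324256$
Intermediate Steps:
$G{\left(C \right)} = C^{2}$
$p{\left(x,n \right)} = - 5 n$
$E{\left(a \right)} = 8 + a^{2} + a^{5}$ ($E{\left(a \right)} = \left(a^{2} + \left(a^{2}\right)^{2} a\right) + 8 = \left(a^{2} + a^{4} a\right) + 8 = \left(a^{2} + a^{5}\right) + 8 = 8 + a^{2} + a^{5}$)
$m \left(E{\left(-8 \right)} + p{\left(1,8 \right)}\right) = 71 \left(\left(8 + \left(-8\right)^{2} + \left(-8\right)^{5}\right) - 40\right) = 71 \left(\left(8 + 64 - 32768\right) - 40\right) = 71 \left(-32696 - 40\right) = 71 \left(-32736\right) = -2324256$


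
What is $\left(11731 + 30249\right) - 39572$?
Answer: $2408$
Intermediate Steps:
$\left(11731 + 30249\right) - 39572 = 41980 - 39572 = 2408$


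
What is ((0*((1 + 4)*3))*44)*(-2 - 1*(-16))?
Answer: 0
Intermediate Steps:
((0*((1 + 4)*3))*44)*(-2 - 1*(-16)) = ((0*(5*3))*44)*(-2 + 16) = ((0*15)*44)*14 = (0*44)*14 = 0*14 = 0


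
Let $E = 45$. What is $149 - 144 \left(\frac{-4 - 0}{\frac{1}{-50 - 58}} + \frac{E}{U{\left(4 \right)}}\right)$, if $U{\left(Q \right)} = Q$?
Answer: $-63679$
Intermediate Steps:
$149 - 144 \left(\frac{-4 - 0}{\frac{1}{-50 - 58}} + \frac{E}{U{\left(4 \right)}}\right) = 149 - 144 \left(\frac{-4 - 0}{\frac{1}{-50 - 58}} + \frac{45}{4}\right) = 149 - 144 \left(\frac{-4 + 0}{\frac{1}{-108}} + 45 \cdot \frac{1}{4}\right) = 149 - 144 \left(- \frac{4}{- \frac{1}{108}} + \frac{45}{4}\right) = 149 - 144 \left(\left(-4\right) \left(-108\right) + \frac{45}{4}\right) = 149 - 144 \left(432 + \frac{45}{4}\right) = 149 - 63828 = -63679$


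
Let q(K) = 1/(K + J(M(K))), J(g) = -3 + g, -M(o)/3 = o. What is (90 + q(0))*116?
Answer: 31204/3 ≈ 10401.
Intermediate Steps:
M(o) = -3*o
q(K) = 1/(-3 - 2*K) (q(K) = 1/(K + (-3 - 3*K)) = 1/(-3 - 2*K))
(90 + q(0))*116 = (90 - 1/(3 + 2*0))*116 = (90 - 1/(3 + 0))*116 = (90 - 1/3)*116 = (269/3)*116 = 31204/3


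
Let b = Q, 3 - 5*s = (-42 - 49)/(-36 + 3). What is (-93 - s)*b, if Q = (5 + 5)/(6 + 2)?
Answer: -15353/132 ≈ -116.31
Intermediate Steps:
s = 8/165 (s = 3/5 - (-42 - 49)/(5*(-36 + 3)) = 3/5 - (-91)/(5*(-33)) = 3/5 - (-91)*(-1)/(5*33) = 3/5 - 1/5*91/33 = 3/5 - 91/165 = 8/165 ≈ 0.048485)
Q = 5/4 (Q = 10/8 = 10*(1/8) = 5/4 ≈ 1.2500)
b = 5/4 ≈ 1.2500
(-93 - s)*b = (-93 - 1*8/165)*(5/4) = (-93 - 8/165)*(5/4) = -15353/165*5/4 = -15353/132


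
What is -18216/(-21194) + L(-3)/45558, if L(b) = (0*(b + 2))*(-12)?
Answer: 9108/10597 ≈ 0.85949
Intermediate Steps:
L(b) = 0 (L(b) = (0*(2 + b))*(-12) = 0*(-12) = 0)
-18216/(-21194) + L(-3)/45558 = -18216/(-21194) + 0/45558 = -18216*(-1/21194) + 0*(1/45558) = 9108/10597 + 0 = 9108/10597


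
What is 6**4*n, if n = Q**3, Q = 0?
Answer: 0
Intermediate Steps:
n = 0 (n = 0**3 = 0)
6**4*n = 6**4*0 = 1296*0 = 0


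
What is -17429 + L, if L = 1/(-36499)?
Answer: -636141072/36499 ≈ -17429.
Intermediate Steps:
L = -1/36499 ≈ -2.7398e-5
-17429 + L = -17429 - 1/36499 = -636141072/36499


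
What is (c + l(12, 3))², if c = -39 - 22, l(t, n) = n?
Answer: 3364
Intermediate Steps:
c = -61
(c + l(12, 3))² = (-61 + 3)² = (-58)² = 3364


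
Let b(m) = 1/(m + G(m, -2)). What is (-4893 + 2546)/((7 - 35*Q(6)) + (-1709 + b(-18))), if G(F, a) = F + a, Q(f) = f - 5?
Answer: 89186/66007 ≈ 1.3512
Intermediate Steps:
Q(f) = -5 + f
b(m) = 1/(-2 + 2*m) (b(m) = 1/(m + (m - 2)) = 1/(m + (-2 + m)) = 1/(-2 + 2*m))
(-4893 + 2546)/((7 - 35*Q(6)) + (-1709 + b(-18))) = (-4893 + 2546)/((7 - 35*(-5 + 6)) + (-1709 + 1/(2*(-1 - 18)))) = -2347/((7 - 35*1) + (-1709 + (1/2)/(-19))) = -2347/((7 - 35) + (-1709 + (1/2)*(-1/19))) = -2347/(-28 + (-1709 - 1/38)) = -2347/(-28 - 64943/38) = -2347/(-66007/38) = -2347*(-38/66007) = 89186/66007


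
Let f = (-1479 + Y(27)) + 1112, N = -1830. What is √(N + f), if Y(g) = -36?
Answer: I*√2233 ≈ 47.255*I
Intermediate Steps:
f = -403 (f = (-1479 - 36) + 1112 = -1515 + 1112 = -403)
√(N + f) = √(-1830 - 403) = √(-2233) = I*√2233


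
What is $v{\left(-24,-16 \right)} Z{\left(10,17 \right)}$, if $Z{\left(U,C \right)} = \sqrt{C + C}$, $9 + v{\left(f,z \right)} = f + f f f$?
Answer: $- 13857 \sqrt{34} \approx -80800.0$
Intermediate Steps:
$v{\left(f,z \right)} = -9 + f + f^{3}$ ($v{\left(f,z \right)} = -9 + \left(f + f f f\right) = -9 + \left(f + f^{2} f\right) = -9 + \left(f + f^{3}\right) = -9 + f + f^{3}$)
$Z{\left(U,C \right)} = \sqrt{2} \sqrt{C}$ ($Z{\left(U,C \right)} = \sqrt{2 C} = \sqrt{2} \sqrt{C}$)
$v{\left(-24,-16 \right)} Z{\left(10,17 \right)} = \left(-9 - 24 + \left(-24\right)^{3}\right) \sqrt{2} \sqrt{17} = \left(-9 - 24 - 13824\right) \sqrt{34} = - 13857 \sqrt{34}$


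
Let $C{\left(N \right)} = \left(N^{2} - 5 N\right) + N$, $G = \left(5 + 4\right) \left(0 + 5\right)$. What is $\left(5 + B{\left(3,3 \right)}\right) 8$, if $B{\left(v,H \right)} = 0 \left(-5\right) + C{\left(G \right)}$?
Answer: $14800$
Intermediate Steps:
$G = 45$ ($G = 9 \cdot 5 = 45$)
$C{\left(N \right)} = N^{2} - 4 N$
$B{\left(v,H \right)} = 1845$ ($B{\left(v,H \right)} = 0 \left(-5\right) + 45 \left(-4 + 45\right) = 0 + 45 \cdot 41 = 0 + 1845 = 1845$)
$\left(5 + B{\left(3,3 \right)}\right) 8 = \left(5 + 1845\right) 8 = 1850 \cdot 8 = 14800$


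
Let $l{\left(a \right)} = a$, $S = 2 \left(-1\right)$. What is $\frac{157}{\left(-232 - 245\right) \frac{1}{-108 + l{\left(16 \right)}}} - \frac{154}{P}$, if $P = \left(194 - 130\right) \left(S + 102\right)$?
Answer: $\frac{46184071}{1526400} \approx 30.257$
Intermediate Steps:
$S = -2$
$P = 6400$ ($P = \left(194 - 130\right) \left(-2 + 102\right) = 64 \cdot 100 = 6400$)
$\frac{157}{\left(-232 - 245\right) \frac{1}{-108 + l{\left(16 \right)}}} - \frac{154}{P} = \frac{157}{\left(-232 - 245\right) \frac{1}{-108 + 16}} - \frac{154}{6400} = \frac{157}{\left(-477\right) \frac{1}{-92}} - \frac{77}{3200} = \frac{157}{\left(-477\right) \left(- \frac{1}{92}\right)} - \frac{77}{3200} = \frac{157}{\frac{477}{92}} - \frac{77}{3200} = 157 \cdot \frac{92}{477} - \frac{77}{3200} = \frac{14444}{477} - \frac{77}{3200} = \frac{46184071}{1526400}$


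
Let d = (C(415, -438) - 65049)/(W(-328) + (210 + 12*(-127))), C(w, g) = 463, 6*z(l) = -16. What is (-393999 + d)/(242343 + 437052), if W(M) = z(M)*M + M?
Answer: -30226398/52132243 ≈ -0.57980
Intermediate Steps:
z(l) = -8/3 (z(l) = (⅙)*(-16) = -8/3)
W(M) = -5*M/3 (W(M) = -8*M/3 + M = -5*M/3)
d = 96879/1151 (d = (463 - 65049)/(-5/3*(-328) + (210 + 12*(-127))) = -64586/(1640/3 + (210 - 1524)) = -64586/(1640/3 - 1314) = -64586/(-2302/3) = -64586*(-3/2302) = 96879/1151 ≈ 84.169)
(-393999 + d)/(242343 + 437052) = (-393999 + 96879/1151)/(242343 + 437052) = -453395970/1151/679395 = -453395970/1151*1/679395 = -30226398/52132243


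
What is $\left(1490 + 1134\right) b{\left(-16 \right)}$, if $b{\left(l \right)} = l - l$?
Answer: $0$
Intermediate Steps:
$b{\left(l \right)} = 0$
$\left(1490 + 1134\right) b{\left(-16 \right)} = \left(1490 + 1134\right) 0 = 2624 \cdot 0 = 0$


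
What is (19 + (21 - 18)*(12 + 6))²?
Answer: 5329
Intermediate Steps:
(19 + (21 - 18)*(12 + 6))² = (19 + 3*18)² = (19 + 54)² = 73² = 5329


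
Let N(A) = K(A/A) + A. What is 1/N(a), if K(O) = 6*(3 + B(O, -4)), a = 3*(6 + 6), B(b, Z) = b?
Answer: 1/60 ≈ 0.016667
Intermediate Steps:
a = 36 (a = 3*12 = 36)
K(O) = 18 + 6*O (K(O) = 6*(3 + O) = 18 + 6*O)
N(A) = 24 + A (N(A) = (18 + 6*(A/A)) + A = (18 + 6*1) + A = (18 + 6) + A = 24 + A)
1/N(a) = 1/(24 + 36) = 1/60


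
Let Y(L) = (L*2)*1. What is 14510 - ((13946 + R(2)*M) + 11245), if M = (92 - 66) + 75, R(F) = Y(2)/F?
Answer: -10883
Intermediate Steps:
Y(L) = 2*L (Y(L) = (2*L)*1 = 2*L)
R(F) = 4/F (R(F) = (2*2)/F = 4/F)
M = 101 (M = 26 + 75 = 101)
14510 - ((13946 + R(2)*M) + 11245) = 14510 - ((13946 + (4/2)*101) + 11245) = 14510 - ((13946 + (4*(½))*101) + 11245) = 14510 - ((13946 + 2*101) + 11245) = 14510 - ((13946 + 202) + 11245) = 14510 - (14148 + 11245) = 14510 - 1*25393 = 14510 - 25393 = -10883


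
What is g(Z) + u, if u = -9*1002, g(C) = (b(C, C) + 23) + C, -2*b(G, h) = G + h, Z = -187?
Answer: -8995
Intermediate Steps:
b(G, h) = -G/2 - h/2 (b(G, h) = -(G + h)/2 = -G/2 - h/2)
g(C) = 23 (g(C) = ((-C/2 - C/2) + 23) + C = (-C + 23) + C = (23 - C) + C = 23)
u = -9018
g(Z) + u = 23 - 9018 = -8995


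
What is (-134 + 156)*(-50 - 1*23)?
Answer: -1606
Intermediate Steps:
(-134 + 156)*(-50 - 1*23) = 22*(-50 - 23) = 22*(-73) = -1606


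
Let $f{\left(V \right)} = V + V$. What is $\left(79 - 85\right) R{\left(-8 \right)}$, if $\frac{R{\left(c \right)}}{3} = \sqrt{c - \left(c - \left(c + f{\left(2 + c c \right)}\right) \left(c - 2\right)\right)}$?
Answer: $- 36 i \sqrt{310} \approx - 633.85 i$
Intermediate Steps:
$f{\left(V \right)} = 2 V$
$R{\left(c \right)} = 3 \sqrt{\left(-2 + c\right) \left(4 + c + 2 c^{2}\right)}$ ($R{\left(c \right)} = 3 \sqrt{c - \left(c - \left(c + 2 \left(2 + c c\right)\right) \left(c - 2\right)\right)} = 3 \sqrt{c - \left(c - \left(c + 2 \left(2 + c^{2}\right)\right) \left(-2 + c\right)\right)} = 3 \sqrt{c - \left(c - \left(c + \left(4 + 2 c^{2}\right)\right) \left(-2 + c\right)\right)} = 3 \sqrt{c - \left(c - \left(4 + c + 2 c^{2}\right) \left(-2 + c\right)\right)} = 3 \sqrt{c - \left(c - \left(-2 + c\right) \left(4 + c + 2 c^{2}\right)\right)} = 3 \sqrt{\left(-2 + c\right) \left(4 + c + 2 c^{2}\right)}$)
$\left(79 - 85\right) R{\left(-8 \right)} = \left(79 - 85\right) 3 \sqrt{-8 - 3 \left(-8\right)^{2} + 2 \left(-8\right) + 2 \left(-8\right)^{3}} = - 6 \cdot 3 \sqrt{-8 - 192 - 16 + 2 \left(-512\right)} = - 6 \cdot 3 \sqrt{-8 - 192 - 16 - 1024} = - 6 \cdot 3 \sqrt{-1240} = - 6 \cdot 3 \cdot 2 i \sqrt{310} = - 6 \cdot 6 i \sqrt{310} = - 36 i \sqrt{310}$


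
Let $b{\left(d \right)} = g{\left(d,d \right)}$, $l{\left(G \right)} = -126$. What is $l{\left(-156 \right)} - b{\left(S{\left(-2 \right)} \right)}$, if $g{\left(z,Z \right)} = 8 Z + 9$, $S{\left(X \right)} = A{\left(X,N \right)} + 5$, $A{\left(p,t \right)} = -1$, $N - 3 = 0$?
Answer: $-167$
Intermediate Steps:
$N = 3$ ($N = 3 + 0 = 3$)
$S{\left(X \right)} = 4$ ($S{\left(X \right)} = -1 + 5 = 4$)
$g{\left(z,Z \right)} = 9 + 8 Z$
$b{\left(d \right)} = 9 + 8 d$
$l{\left(-156 \right)} - b{\left(S{\left(-2 \right)} \right)} = -126 - \left(9 + 8 \cdot 4\right) = -126 - \left(9 + 32\right) = -126 - 41 = -167$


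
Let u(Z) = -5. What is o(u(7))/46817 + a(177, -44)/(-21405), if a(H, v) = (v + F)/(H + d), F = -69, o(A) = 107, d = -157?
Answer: 51097021/20042357700 ≈ 0.0025495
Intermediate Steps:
a(H, v) = (-69 + v)/(-157 + H) (a(H, v) = (v - 69)/(H - 157) = (-69 + v)/(-157 + H))
o(u(7))/46817 + a(177, -44)/(-21405) = 107/46817 + ((-69 - 44)/(-157 + 177))/(-21405) = 107*(1/46817) + (-113/20)*(-1/21405) = 107/46817 + ((1/20)*(-113))*(-1/21405) = 107/46817 - 113/20*(-1/21405) = 107/46817 + 113/428100 = 51097021/20042357700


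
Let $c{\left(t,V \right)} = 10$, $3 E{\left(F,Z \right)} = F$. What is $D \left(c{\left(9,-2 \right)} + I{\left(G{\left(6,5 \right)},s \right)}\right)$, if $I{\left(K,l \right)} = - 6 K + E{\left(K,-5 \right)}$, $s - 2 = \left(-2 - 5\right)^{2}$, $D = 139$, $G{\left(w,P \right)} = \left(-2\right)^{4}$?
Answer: $- \frac{33638}{3} \approx -11213.0$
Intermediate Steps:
$G{\left(w,P \right)} = 16$
$E{\left(F,Z \right)} = \frac{F}{3}$
$s = 51$ ($s = 2 + \left(-2 - 5\right)^{2} = 2 + \left(-7\right)^{2} = 2 + 49 = 51$)
$I{\left(K,l \right)} = - \frac{17 K}{3}$ ($I{\left(K,l \right)} = - 6 K + \frac{K}{3} = - \frac{17 K}{3}$)
$D \left(c{\left(9,-2 \right)} + I{\left(G{\left(6,5 \right)},s \right)}\right) = 139 \left(10 - \frac{272}{3}\right) = 139 \left(- \frac{242}{3}\right) = - \frac{33638}{3}$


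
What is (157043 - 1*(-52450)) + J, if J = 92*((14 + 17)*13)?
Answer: 246569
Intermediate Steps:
J = 37076 (J = 92*(31*13) = 92*403 = 37076)
(157043 - 1*(-52450)) + J = (157043 - 1*(-52450)) + 37076 = (157043 + 52450) + 37076 = 209493 + 37076 = 246569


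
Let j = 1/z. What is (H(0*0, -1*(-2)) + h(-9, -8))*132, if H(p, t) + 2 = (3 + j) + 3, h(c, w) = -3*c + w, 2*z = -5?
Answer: 14916/5 ≈ 2983.2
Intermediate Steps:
z = -5/2 (z = (½)*(-5) = -5/2 ≈ -2.5000)
j = -⅖ (j = 1/(-5/2) = -⅖ ≈ -0.40000)
h(c, w) = w - 3*c
H(p, t) = 18/5 (H(p, t) = -2 + ((3 - ⅖) + 3) = -2 + (13/5 + 3) = -2 + 28/5 = 18/5)
(H(0*0, -1*(-2)) + h(-9, -8))*132 = (18/5 + (-8 - 3*(-9)))*132 = (18/5 + (-8 + 27))*132 = (18/5 + 19)*132 = (113/5)*132 = 14916/5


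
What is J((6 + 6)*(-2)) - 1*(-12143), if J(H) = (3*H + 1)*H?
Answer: 13847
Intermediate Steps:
J(H) = H*(1 + 3*H) (J(H) = (1 + 3*H)*H = H*(1 + 3*H))
J((6 + 6)*(-2)) - 1*(-12143) = ((6 + 6)*(-2))*(1 + 3*((6 + 6)*(-2))) - 1*(-12143) = (12*(-2))*(1 + 3*(12*(-2))) + 12143 = -24*(1 + 3*(-24)) + 12143 = -24*(1 - 72) + 12143 = -24*(-71) + 12143 = 1704 + 12143 = 13847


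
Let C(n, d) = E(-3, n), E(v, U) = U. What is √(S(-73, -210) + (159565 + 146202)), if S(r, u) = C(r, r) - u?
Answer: 4*√19119 ≈ 553.09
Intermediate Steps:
C(n, d) = n
S(r, u) = r - u
√(S(-73, -210) + (159565 + 146202)) = √((-73 - 1*(-210)) + (159565 + 146202)) = √((-73 + 210) + 305767) = √(137 + 305767) = √305904 = 4*√19119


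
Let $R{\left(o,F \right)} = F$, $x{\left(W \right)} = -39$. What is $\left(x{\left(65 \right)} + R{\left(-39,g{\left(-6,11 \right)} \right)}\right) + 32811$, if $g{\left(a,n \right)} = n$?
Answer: $32783$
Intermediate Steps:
$\left(x{\left(65 \right)} + R{\left(-39,g{\left(-6,11 \right)} \right)}\right) + 32811 = \left(-39 + 11\right) + 32811 = -28 + 32811 = 32783$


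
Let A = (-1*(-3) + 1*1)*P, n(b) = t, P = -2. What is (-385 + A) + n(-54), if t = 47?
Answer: -346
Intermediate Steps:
n(b) = 47
A = -8 (A = (-1*(-3) + 1*1)*(-2) = (3 + 1)*(-2) = 4*(-2) = -8)
(-385 + A) + n(-54) = (-385 - 8) + 47 = -393 + 47 = -346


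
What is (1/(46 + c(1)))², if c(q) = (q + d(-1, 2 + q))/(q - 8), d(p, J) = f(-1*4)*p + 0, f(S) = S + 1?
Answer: 49/101124 ≈ 0.00048455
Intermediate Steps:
f(S) = 1 + S
d(p, J) = -3*p (d(p, J) = (1 - 1*4)*p + 0 = (1 - 4)*p + 0 = -3*p + 0 = -3*p)
c(q) = (3 + q)/(-8 + q) (c(q) = (q - 3*(-1))/(q - 8) = (q + 3)/(-8 + q) = (3 + q)/(-8 + q))
(1/(46 + c(1)))² = (1/(46 + (3 + 1)/(-8 + 1)))² = (1/(46 + 4/(-7)))² = (1/(46 - ⅐*4))² = (1/(46 - 4/7))² = (1/(318/7))² = (7/318)² = 49/101124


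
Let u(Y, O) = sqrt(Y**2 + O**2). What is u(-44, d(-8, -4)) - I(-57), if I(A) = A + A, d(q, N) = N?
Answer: 114 + 4*sqrt(122) ≈ 158.18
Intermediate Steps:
I(A) = 2*A
u(Y, O) = sqrt(O**2 + Y**2)
u(-44, d(-8, -4)) - I(-57) = sqrt((-4)**2 + (-44)**2) - 2*(-57) = sqrt(16 + 1936) - 1*(-114) = sqrt(1952) + 114 = 4*sqrt(122) + 114 = 114 + 4*sqrt(122)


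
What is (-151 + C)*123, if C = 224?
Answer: 8979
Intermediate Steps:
(-151 + C)*123 = (-151 + 224)*123 = 73*123 = 8979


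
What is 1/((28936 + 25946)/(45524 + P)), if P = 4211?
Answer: 49735/54882 ≈ 0.90622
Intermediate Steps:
1/((28936 + 25946)/(45524 + P)) = 1/((28936 + 25946)/(45524 + 4211)) = 1/(54882/49735) = 49735/54882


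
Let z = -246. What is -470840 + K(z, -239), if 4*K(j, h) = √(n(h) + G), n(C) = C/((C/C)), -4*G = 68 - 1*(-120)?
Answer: -470840 + I*√286/4 ≈ -4.7084e+5 + 4.2279*I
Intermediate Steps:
G = -47 (G = -(68 - 1*(-120))/4 = -(68 + 120)/4 = -¼*188 = -47)
n(C) = C (n(C) = C/1 = C*1 = C)
K(j, h) = √(-47 + h)/4 (K(j, h) = √(h - 47)/4 = √(-47 + h)/4)
-470840 + K(z, -239) = -470840 + √(-47 - 239)/4 = -470840 + √(-286)/4 = -470840 + (I*√286)/4 = -470840 + I*√286/4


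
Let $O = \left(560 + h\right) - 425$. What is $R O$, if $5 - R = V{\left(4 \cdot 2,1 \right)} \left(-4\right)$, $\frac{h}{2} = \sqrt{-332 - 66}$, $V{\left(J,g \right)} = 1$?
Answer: $1215 + 18 i \sqrt{398} \approx 1215.0 + 359.1 i$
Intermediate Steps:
$h = 2 i \sqrt{398}$ ($h = 2 \sqrt{-332 - 66} = 2 \sqrt{-398} = 2 i \sqrt{398} \approx 39.9 i$)
$R = 9$ ($R = 5 - 1 \left(-4\right) = 5 - -4 = 5 + 4 = 9$)
$O = 135 + 2 i \sqrt{398}$ ($O = \left(560 + 2 i \sqrt{398}\right) - 425 = 135 + 2 i \sqrt{398} \approx 135.0 + 39.9 i$)
$R O = 9 \left(135 + 2 i \sqrt{398}\right) = 1215 + 18 i \sqrt{398}$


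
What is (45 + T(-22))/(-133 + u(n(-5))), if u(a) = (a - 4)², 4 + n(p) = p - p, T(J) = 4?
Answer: -49/69 ≈ -0.71014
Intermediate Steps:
n(p) = -4 (n(p) = -4 + (p - p) = -4 + 0 = -4)
u(a) = (-4 + a)²
(45 + T(-22))/(-133 + u(n(-5))) = (45 + 4)/(-133 + (-4 - 4)²) = 49/(-133 + (-8)²) = 49/(-133 + 64) = 49/(-69) = 49*(-1/69) = -49/69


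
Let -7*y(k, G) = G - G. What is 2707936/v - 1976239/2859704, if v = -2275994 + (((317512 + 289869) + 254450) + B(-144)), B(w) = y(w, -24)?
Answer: -10538619483901/4044087587752 ≈ -2.6059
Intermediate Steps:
y(k, G) = 0 (y(k, G) = -(G - G)/7 = -⅐*0 = 0)
B(w) = 0
v = -1414163 (v = -2275994 + (((317512 + 289869) + 254450) + 0) = -2275994 + ((607381 + 254450) + 0) = -2275994 + (861831 + 0) = -2275994 + 861831 = -1414163)
2707936/v - 1976239/2859704 = 2707936/(-1414163) - 1976239/2859704 = 2707936*(-1/1414163) - 1976239*1/2859704 = -2707936/1414163 - 1976239/2859704 = -10538619483901/4044087587752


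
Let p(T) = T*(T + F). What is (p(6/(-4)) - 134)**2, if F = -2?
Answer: 265225/16 ≈ 16577.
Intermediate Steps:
p(T) = T*(-2 + T) (p(T) = T*(T - 2) = T*(-2 + T))
(p(6/(-4)) - 134)**2 = ((6/(-4))*(-2 + 6/(-4)) - 134)**2 = ((6*(-1/4))*(-2 + 6*(-1/4)) - 134)**2 = (-3*(-2 - 3/2)/2 - 134)**2 = (-3/2*(-7/2) - 134)**2 = (21/4 - 134)**2 = (-515/4)**2 = 265225/16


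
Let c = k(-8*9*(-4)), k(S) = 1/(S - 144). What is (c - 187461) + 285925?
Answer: 14178817/144 ≈ 98464.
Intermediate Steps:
k(S) = 1/(-144 + S)
c = 1/144 (c = 1/(-144 - 8*9*(-4)) = 1/(-144 - 72*(-4)) = 1/(-144 + 288) = 1/144 ≈ 0.0069444)
(c - 187461) + 285925 = (1/144 - 187461) + 285925 = -26994383/144 + 285925 = 14178817/144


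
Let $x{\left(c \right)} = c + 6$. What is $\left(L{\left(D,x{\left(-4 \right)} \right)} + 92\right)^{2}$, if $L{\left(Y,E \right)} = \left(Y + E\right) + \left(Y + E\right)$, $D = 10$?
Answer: $13456$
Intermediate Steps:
$x{\left(c \right)} = 6 + c$
$L{\left(Y,E \right)} = 2 E + 2 Y$ ($L{\left(Y,E \right)} = \left(E + Y\right) + \left(E + Y\right) = 2 E + 2 Y$)
$\left(L{\left(D,x{\left(-4 \right)} \right)} + 92\right)^{2} = \left(\left(2 \left(6 - 4\right) + 2 \cdot 10\right) + 92\right)^{2} = \left(\left(2 \cdot 2 + 20\right) + 92\right)^{2} = \left(\left(4 + 20\right) + 92\right)^{2} = \left(24 + 92\right)^{2} = 116^{2} = 13456$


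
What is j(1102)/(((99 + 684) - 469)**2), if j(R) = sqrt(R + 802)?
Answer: sqrt(119)/24649 ≈ 0.00044256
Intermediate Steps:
j(R) = sqrt(802 + R)
j(1102)/(((99 + 684) - 469)**2) = sqrt(802 + 1102)/(((99 + 684) - 469)**2) = sqrt(1904)/((783 - 469)**2) = (4*sqrt(119))/(314**2) = (4*sqrt(119))/98596 = (4*sqrt(119))*(1/98596) = sqrt(119)/24649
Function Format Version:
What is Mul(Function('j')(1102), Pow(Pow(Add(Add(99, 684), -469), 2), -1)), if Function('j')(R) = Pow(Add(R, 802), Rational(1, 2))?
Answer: Mul(Rational(1, 24649), Pow(119, Rational(1, 2))) ≈ 0.00044256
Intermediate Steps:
Function('j')(R) = Pow(Add(802, R), Rational(1, 2))
Mul(Function('j')(1102), Pow(Pow(Add(Add(99, 684), -469), 2), -1)) = Mul(Pow(Add(802, 1102), Rational(1, 2)), Pow(Pow(Add(Add(99, 684), -469), 2), -1)) = Mul(Pow(1904, Rational(1, 2)), Pow(Pow(Add(783, -469), 2), -1)) = Mul(Mul(4, Pow(119, Rational(1, 2))), Pow(Pow(314, 2), -1)) = Mul(Mul(4, Pow(119, Rational(1, 2))), Pow(98596, -1)) = Mul(Mul(4, Pow(119, Rational(1, 2))), Rational(1, 98596)) = Mul(Rational(1, 24649), Pow(119, Rational(1, 2)))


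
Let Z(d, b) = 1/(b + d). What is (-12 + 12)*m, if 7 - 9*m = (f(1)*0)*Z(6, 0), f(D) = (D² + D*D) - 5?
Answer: 0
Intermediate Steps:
f(D) = -5 + 2*D² (f(D) = (D² + D²) - 5 = 2*D² - 5 = -5 + 2*D²)
m = 7/9 (m = 7/9 - (-5 + 2*1²)*0/(9*(0 + 6)) = 7/9 - (-5 + 2*1)*0/(9*6) = 7/9 - (-5 + 2)*0/(9*6) = 7/9 - (-3*0)/(9*6) = 7/9 - 0/6 = 7/9 - ⅑*0 = 7/9 + 0 = 7/9 ≈ 0.77778)
(-12 + 12)*m = (-12 + 12)*(7/9) = 0*(7/9) = 0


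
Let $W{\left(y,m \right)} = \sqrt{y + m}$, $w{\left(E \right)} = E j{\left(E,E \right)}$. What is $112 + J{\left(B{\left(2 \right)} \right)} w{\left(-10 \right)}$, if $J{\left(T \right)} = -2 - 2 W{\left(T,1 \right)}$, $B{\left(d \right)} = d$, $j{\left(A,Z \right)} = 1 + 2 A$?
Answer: $-268 - 380 \sqrt{3} \approx -926.18$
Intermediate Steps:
$w{\left(E \right)} = E \left(1 + 2 E\right)$
$W{\left(y,m \right)} = \sqrt{m + y}$
$J{\left(T \right)} = -2 - 2 \sqrt{1 + T}$
$112 + J{\left(B{\left(2 \right)} \right)} w{\left(-10 \right)} = 112 + \left(-2 - 2 \sqrt{1 + 2}\right) \left(- 10 \left(1 + 2 \left(-10\right)\right)\right) = 112 + \left(-2 - 2 \sqrt{3}\right) \left(- 10 \left(1 - 20\right)\right) = 112 + \left(-2 - 2 \sqrt{3}\right) \left(\left(-10\right) \left(-19\right)\right) = 112 + \left(-2 - 2 \sqrt{3}\right) 190 = 112 - \left(380 + 380 \sqrt{3}\right) = -268 - 380 \sqrt{3}$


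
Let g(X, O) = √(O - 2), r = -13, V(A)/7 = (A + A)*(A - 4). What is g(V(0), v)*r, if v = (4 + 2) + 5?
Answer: -39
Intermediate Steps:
V(A) = 14*A*(-4 + A) (V(A) = 7*((A + A)*(A - 4)) = 7*((2*A)*(-4 + A)) = 7*(2*A*(-4 + A)) = 14*A*(-4 + A))
v = 11 (v = 6 + 5 = 11)
g(X, O) = √(-2 + O)
g(V(0), v)*r = √(-2 + 11)*(-13) = √9*(-13) = 3*(-13) = -39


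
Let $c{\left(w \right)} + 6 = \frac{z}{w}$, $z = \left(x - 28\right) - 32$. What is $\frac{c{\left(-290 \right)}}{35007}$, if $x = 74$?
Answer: $- \frac{877}{5076015} \approx -0.00017277$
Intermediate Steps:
$z = 14$ ($z = \left(74 - 28\right) - 32 = 46 - 32 = 14$)
$c{\left(w \right)} = -6 + \frac{14}{w}$
$\frac{c{\left(-290 \right)}}{35007} = \frac{-6 + \frac{14}{-290}}{35007} = \left(-6 + 14 \left(- \frac{1}{290}\right)\right) \frac{1}{35007} = \left(-6 - \frac{7}{145}\right) \frac{1}{35007} = \left(- \frac{877}{145}\right) \frac{1}{35007} = - \frac{877}{5076015}$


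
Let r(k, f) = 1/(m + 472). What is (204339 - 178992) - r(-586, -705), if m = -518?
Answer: 1165963/46 ≈ 25347.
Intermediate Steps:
r(k, f) = -1/46 (r(k, f) = 1/(-518 + 472) = 1/(-46) = -1/46)
(204339 - 178992) - r(-586, -705) = (204339 - 178992) - 1*(-1/46) = 25347 + 1/46 = 1165963/46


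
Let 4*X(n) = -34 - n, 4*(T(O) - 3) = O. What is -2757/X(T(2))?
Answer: 7352/25 ≈ 294.08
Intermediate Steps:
T(O) = 3 + O/4
X(n) = -17/2 - n/4 (X(n) = (-34 - n)/4 = -17/2 - n/4)
-2757/X(T(2)) = -2757/(-17/2 - (3 + (1/4)*2)/4) = -2757/(-17/2 - (3 + 1/2)/4) = -2757/(-17/2 - 1/4*7/2) = -2757/(-17/2 - 7/8) = -2757/(-75/8) = -2757*(-8/75) = 7352/25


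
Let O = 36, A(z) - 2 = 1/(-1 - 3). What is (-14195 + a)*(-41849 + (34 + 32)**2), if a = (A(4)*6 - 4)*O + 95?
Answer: 519877938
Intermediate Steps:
A(z) = 7/4 (A(z) = 2 + 1/(-1 - 3) = 2 + 1/(-4) = 2 - 1/4 = 7/4)
a = 329 (a = ((7/4)*6 - 4)*36 + 95 = (21/2 - 4)*36 + 95 = (13/2)*36 + 95 = 234 + 95 = 329)
(-14195 + a)*(-41849 + (34 + 32)**2) = (-14195 + 329)*(-41849 + (34 + 32)**2) = -13866*(-41849 + 66**2) = -13866*(-41849 + 4356) = -13866*(-37493) = 519877938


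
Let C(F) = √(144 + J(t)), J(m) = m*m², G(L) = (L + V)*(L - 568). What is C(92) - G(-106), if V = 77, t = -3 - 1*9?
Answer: -19546 + 12*I*√11 ≈ -19546.0 + 39.799*I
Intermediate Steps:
t = -12 (t = -3 - 9 = -12)
G(L) = (-568 + L)*(77 + L) (G(L) = (L + 77)*(L - 568) = (77 + L)*(-568 + L) = (-568 + L)*(77 + L))
J(m) = m³
C(F) = 12*I*√11 (C(F) = √(144 + (-12)³) = √(144 - 1728) = √(-1584) = 12*I*√11)
C(92) - G(-106) = 12*I*√11 - (-43736 + (-106)² - 491*(-106)) = 12*I*√11 - (-43736 + 11236 + 52046) = 12*I*√11 - 1*19546 = 12*I*√11 - 19546 = -19546 + 12*I*√11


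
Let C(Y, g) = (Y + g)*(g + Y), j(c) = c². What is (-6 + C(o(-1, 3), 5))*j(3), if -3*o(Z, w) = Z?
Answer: 202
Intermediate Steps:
o(Z, w) = -Z/3
C(Y, g) = (Y + g)² (C(Y, g) = (Y + g)*(Y + g) = (Y + g)²)
(-6 + C(o(-1, 3), 5))*j(3) = (-6 + (-⅓*(-1) + 5)²)*3² = (-6 + (⅓ + 5)²)*9 = (-6 + (16/3)²)*9 = (-6 + 256/9)*9 = (202/9)*9 = 202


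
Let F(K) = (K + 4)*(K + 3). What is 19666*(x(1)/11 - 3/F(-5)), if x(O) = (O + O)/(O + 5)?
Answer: -953801/33 ≈ -28903.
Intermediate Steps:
x(O) = 2*O/(5 + O) (x(O) = (2*O)/(5 + O) = 2*O/(5 + O))
F(K) = (3 + K)*(4 + K) (F(K) = (4 + K)*(3 + K) = (3 + K)*(4 + K))
19666*(x(1)/11 - 3/F(-5)) = 19666*((2*1/(5 + 1))/11 - 3/(12 + (-5)² + 7*(-5))) = 19666*((2*1/6)*(1/11) - 3/(12 + 25 - 35)) = 19666*((2*1*(⅙))*(1/11) - 3/2) = 19666*((⅓)*(1/11) - 3*½) = 19666*(1/33 - 3/2) = 19666*(-97/66) = -953801/33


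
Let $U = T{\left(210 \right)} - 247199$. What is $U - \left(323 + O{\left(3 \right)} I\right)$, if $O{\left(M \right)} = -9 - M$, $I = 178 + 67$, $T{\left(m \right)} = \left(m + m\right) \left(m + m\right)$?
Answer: $-68182$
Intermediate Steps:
$T{\left(m \right)} = 4 m^{2}$ ($T{\left(m \right)} = 2 m 2 m = 4 m^{2}$)
$I = 245$
$U = -70799$ ($U = 4 \cdot 210^{2} - 247199 = 4 \cdot 44100 - 247199 = 176400 - 247199 = -70799$)
$U - \left(323 + O{\left(3 \right)} I\right) = -70799 - \left(323 + \left(-9 - 3\right) 245\right) = -70799 - \left(323 - 2940\right) = -70799 - -2617 = -70799 + 2617 = -68182$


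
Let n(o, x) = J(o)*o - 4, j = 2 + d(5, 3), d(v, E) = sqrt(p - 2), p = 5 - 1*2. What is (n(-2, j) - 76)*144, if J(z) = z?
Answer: -10944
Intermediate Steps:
p = 3 (p = 5 - 2 = 3)
d(v, E) = 1 (d(v, E) = sqrt(3 - 2) = sqrt(1) = 1)
j = 3 (j = 2 + 1 = 3)
n(o, x) = -4 + o**2 (n(o, x) = o*o - 4 = o**2 - 4 = -4 + o**2)
(n(-2, j) - 76)*144 = ((-4 + (-2)**2) - 76)*144 = ((-4 + 4) - 76)*144 = (0 - 76)*144 = -76*144 = -10944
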